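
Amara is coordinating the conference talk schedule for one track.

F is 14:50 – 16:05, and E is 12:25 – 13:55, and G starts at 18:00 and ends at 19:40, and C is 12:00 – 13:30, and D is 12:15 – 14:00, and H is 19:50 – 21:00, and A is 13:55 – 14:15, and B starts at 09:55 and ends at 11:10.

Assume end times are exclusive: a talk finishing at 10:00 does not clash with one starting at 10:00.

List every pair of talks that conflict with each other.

Sorted by start: B, C, D, E, A, F, G, H.
C starts after B ends; B is clear from here.
D starts before C ends → C and D overlap.
E starts before C ends → C and E overlap.
A starts after C ends; C is clear from here.
E starts before D ends → D and E overlap.
A starts before D ends → D and A overlap.
F starts after D ends; D is clear from here.
A starts exactly when E ends (back-to-back, no overlap); E is clear from here.
F starts after A ends; A is clear from here.
G starts after F ends; F is clear from here.
H starts after G ends.

A & D, C & D, C & E, D & E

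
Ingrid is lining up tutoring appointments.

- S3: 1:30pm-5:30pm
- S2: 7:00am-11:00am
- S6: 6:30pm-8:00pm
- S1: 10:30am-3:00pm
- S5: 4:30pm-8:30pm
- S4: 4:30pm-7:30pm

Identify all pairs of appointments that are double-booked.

S1 & S2, S1 & S3, S3 & S4, S3 & S5, S4 & S5, S4 & S6, S5 & S6

Sorted by start: S2, S1, S3, S4, S5, S6.
S1 starts before S2 ends → S2 and S1 overlap.
S3 starts after S2 ends, so S2 has no further overlaps.
S3 starts before S1 ends → S1 and S3 overlap.
S4 starts after S1 ends, so S1 has no further overlaps.
S4 starts before S3 ends → S3 and S4 overlap.
S5 starts before S3 ends → S3 and S5 overlap.
S6 starts after S3 ends.
S5 starts before S4 ends → S4 and S5 overlap.
S6 starts before S4 ends → S4 and S6 overlap.
S6 starts before S5 ends → S5 and S6 overlap.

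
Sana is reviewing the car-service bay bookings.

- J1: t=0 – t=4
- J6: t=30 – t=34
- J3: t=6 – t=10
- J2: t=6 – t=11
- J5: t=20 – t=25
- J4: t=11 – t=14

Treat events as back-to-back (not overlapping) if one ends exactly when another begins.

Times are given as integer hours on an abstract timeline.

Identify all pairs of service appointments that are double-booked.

J2 & J3

Sorted by start: J1, J2, J3, J4, J5, J6.
J2 starts after J1 ends — done with J1.
J3 starts before J2 ends → J2 and J3 overlap.
J4 starts exactly when J2 ends (back-to-back, no overlap) — done with J2.
J4 starts after J3 ends — done with J3.
J5 starts after J4 ends — done with J4.
J6 starts after J5 ends.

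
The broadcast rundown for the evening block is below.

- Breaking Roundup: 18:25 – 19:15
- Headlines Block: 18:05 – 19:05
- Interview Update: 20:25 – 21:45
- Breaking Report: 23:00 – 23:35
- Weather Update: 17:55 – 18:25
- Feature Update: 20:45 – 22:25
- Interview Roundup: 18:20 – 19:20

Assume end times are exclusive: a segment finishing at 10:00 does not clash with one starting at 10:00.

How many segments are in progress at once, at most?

Walk through starts and ends in time order (an end at T is processed before a start at T):
17:55 start Weather Update → 1
18:05 start Headlines Block → 2
18:20 start Interview Roundup → 3
18:25 end Weather Update → 2
18:25 start Breaking Roundup → 3
19:05 end Headlines Block → 2
19:15 end Breaking Roundup → 1
19:20 end Interview Roundup → 0
20:25 start Interview Update → 1
20:45 start Feature Update → 2
21:45 end Interview Update → 1
22:25 end Feature Update → 0
23:00 start Breaking Report → 1
23:35 end Breaking Report → 0
Peak is 3, at 18:20 (Headlines Block, Interview Roundup, Weather Update).

3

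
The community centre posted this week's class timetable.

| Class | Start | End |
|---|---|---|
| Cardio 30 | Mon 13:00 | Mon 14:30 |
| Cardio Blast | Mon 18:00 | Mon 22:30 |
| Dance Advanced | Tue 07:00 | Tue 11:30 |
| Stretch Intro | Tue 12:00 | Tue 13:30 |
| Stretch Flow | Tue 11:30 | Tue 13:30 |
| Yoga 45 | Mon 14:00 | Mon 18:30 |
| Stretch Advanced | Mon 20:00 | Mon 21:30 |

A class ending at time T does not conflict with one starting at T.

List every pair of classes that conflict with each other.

Cardio 30 & Yoga 45, Cardio Blast & Stretch Advanced, Cardio Blast & Yoga 45, Stretch Flow & Stretch Intro

Check each pair: they overlap iff neither finishes before the other starts.
Sorted by start: Cardio 30, Yoga 45, Cardio Blast, Stretch Advanced, Dance Advanced, Stretch Flow, Stretch Intro.
Yoga 45 starts before Cardio 30 ends → Cardio 30 and Yoga 45 overlap.
Cardio Blast starts after Cardio 30 ends; Cardio 30 is clear from here.
Cardio Blast starts before Yoga 45 ends → Yoga 45 and Cardio Blast overlap.
Stretch Advanced starts after Yoga 45 ends; Yoga 45 is clear from here.
Stretch Advanced starts before Cardio Blast ends → Cardio Blast and Stretch Advanced overlap.
Dance Advanced starts after Cardio Blast ends; Cardio Blast is clear from here.
Dance Advanced starts after Stretch Advanced ends; Stretch Advanced is clear from here.
Stretch Flow starts exactly when Dance Advanced ends (back-to-back, no overlap); Dance Advanced is clear from here.
Stretch Intro starts before Stretch Flow ends → Stretch Flow and Stretch Intro overlap.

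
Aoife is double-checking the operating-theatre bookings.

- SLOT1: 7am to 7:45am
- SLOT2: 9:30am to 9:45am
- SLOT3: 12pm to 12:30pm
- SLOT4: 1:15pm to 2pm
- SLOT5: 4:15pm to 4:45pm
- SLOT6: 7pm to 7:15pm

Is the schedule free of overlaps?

Sorted by start: SLOT1, SLOT2, SLOT3, SLOT4, SLOT5, SLOT6.
SLOT2 starts after SLOT1 ends — done with SLOT1.
SLOT3 starts after SLOT2 ends — done with SLOT2.
SLOT4 starts after SLOT3 ends — done with SLOT3.
SLOT5 starts after SLOT4 ends — done with SLOT4.
SLOT6 starts after SLOT5 ends.
Every pair is clear; the schedule has no overlaps.

Yes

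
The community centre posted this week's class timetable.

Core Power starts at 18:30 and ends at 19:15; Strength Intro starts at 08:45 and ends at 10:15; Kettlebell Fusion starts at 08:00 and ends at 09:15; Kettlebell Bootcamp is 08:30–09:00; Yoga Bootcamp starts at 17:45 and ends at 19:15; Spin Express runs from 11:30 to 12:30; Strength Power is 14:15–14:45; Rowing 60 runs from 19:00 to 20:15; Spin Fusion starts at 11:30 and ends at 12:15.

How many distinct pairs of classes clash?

7

Check each pair: they overlap iff neither finishes before the other starts.
Sorted by start: Kettlebell Fusion, Kettlebell Bootcamp, Strength Intro, Spin Fusion, Spin Express, Strength Power, Yoga Bootcamp, Core Power, Rowing 60.
Kettlebell Bootcamp starts before Kettlebell Fusion ends → Kettlebell Fusion and Kettlebell Bootcamp overlap.
Strength Intro starts before Kettlebell Fusion ends → Kettlebell Fusion and Strength Intro overlap.
Spin Fusion starts after Kettlebell Fusion ends — done with Kettlebell Fusion.
Strength Intro starts before Kettlebell Bootcamp ends → Kettlebell Bootcamp and Strength Intro overlap.
Spin Fusion starts after Kettlebell Bootcamp ends — done with Kettlebell Bootcamp.
Spin Fusion starts after Strength Intro ends — done with Strength Intro.
Spin Express starts before Spin Fusion ends → Spin Fusion and Spin Express overlap.
Strength Power starts after Spin Fusion ends — done with Spin Fusion.
Strength Power starts after Spin Express ends — done with Spin Express.
Yoga Bootcamp starts after Strength Power ends — done with Strength Power.
Core Power starts before Yoga Bootcamp ends → Yoga Bootcamp and Core Power overlap.
Rowing 60 starts before Yoga Bootcamp ends → Yoga Bootcamp and Rowing 60 overlap.
Rowing 60 starts before Core Power ends → Core Power and Rowing 60 overlap.
Overlapping pairs: Core Power & Rowing 60, Core Power & Yoga Bootcamp, Kettlebell Bootcamp & Kettlebell Fusion, Kettlebell Bootcamp & Strength Intro, Kettlebell Fusion & Strength Intro, Rowing 60 & Yoga Bootcamp, Spin Express & Spin Fusion — 7 in total.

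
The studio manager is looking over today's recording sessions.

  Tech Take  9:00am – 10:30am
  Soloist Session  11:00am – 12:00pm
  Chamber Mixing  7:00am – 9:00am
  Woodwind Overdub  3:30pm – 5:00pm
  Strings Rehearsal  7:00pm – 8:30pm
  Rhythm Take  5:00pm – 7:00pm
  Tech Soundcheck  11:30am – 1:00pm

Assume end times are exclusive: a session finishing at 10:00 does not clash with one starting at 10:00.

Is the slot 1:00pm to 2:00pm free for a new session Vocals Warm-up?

Yes — the slot is free

Chamber Mixing: ends 9:00am at or before Vocals Warm-up starts 1:00pm → clear.
Tech Take: ends 10:30am at or before Vocals Warm-up starts 1:00pm → clear.
Soloist Session: ends 12:00pm at or before Vocals Warm-up starts 1:00pm → clear.
Tech Soundcheck: ends 1:00pm at or before Vocals Warm-up starts 1:00pm → clear.
Woodwind Overdub: starts 3:30pm at or after Vocals Warm-up ends 2:00pm → clear.
Rhythm Take: starts 5:00pm at or after Vocals Warm-up ends 2:00pm → clear.
Strings Rehearsal: starts 7:00pm at or after Vocals Warm-up ends 2:00pm → clear.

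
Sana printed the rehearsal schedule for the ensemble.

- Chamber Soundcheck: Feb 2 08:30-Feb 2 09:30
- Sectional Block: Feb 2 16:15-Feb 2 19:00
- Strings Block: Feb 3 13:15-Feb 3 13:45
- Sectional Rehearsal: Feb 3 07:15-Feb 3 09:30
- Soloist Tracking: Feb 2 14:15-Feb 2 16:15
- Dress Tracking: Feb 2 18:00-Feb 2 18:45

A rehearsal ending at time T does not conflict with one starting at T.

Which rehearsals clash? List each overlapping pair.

Two intervals overlap when each starts before the other ends.
Sorted by start: Chamber Soundcheck, Soloist Tracking, Sectional Block, Dress Tracking, Sectional Rehearsal, Strings Block.
Soloist Tracking starts after Chamber Soundcheck ends, so nothing later overlaps Chamber Soundcheck either.
Sectional Block starts exactly when Soloist Tracking ends (back-to-back, no overlap), so nothing later overlaps Soloist Tracking either.
Dress Tracking starts before Sectional Block ends → Sectional Block and Dress Tracking overlap.
Sectional Rehearsal starts after Sectional Block ends, so nothing later overlaps Sectional Block either.
Sectional Rehearsal starts after Dress Tracking ends, so nothing later overlaps Dress Tracking either.
Strings Block starts after Sectional Rehearsal ends.

Dress Tracking & Sectional Block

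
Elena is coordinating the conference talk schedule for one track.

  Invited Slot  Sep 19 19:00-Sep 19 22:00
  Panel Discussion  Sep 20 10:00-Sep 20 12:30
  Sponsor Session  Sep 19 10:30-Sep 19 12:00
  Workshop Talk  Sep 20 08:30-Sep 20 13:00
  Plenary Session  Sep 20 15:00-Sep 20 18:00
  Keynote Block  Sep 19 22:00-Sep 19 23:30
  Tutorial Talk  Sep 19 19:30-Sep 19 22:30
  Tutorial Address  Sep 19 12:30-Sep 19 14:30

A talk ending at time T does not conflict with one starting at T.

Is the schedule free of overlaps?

Sorted by start: Sponsor Session, Tutorial Address, Invited Slot, Tutorial Talk, Keynote Block, Workshop Talk, Panel Discussion, Plenary Session.
Tutorial Address starts after Sponsor Session ends — done with Sponsor Session.
Invited Slot starts after Tutorial Address ends — done with Tutorial Address.
Tutorial Talk starts before Invited Slot ends → Invited Slot and Tutorial Talk overlap.
That's a conflict, so the schedule is not conflict-free.

No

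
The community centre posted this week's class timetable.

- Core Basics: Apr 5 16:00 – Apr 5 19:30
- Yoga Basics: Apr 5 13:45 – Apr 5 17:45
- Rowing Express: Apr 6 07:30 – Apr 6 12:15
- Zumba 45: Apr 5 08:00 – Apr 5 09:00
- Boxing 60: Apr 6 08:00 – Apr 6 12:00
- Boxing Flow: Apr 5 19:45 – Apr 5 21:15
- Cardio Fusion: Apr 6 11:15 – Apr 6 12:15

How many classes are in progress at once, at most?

Sort all start/end points and keep a running count:
Apr 5 08:00 start Zumba 45 → 1
Apr 5 09:00 end Zumba 45 → 0
Apr 5 13:45 start Yoga Basics → 1
Apr 5 16:00 start Core Basics → 2
Apr 5 17:45 end Yoga Basics → 1
Apr 5 19:30 end Core Basics → 0
Apr 5 19:45 start Boxing Flow → 1
Apr 5 21:15 end Boxing Flow → 0
Apr 6 07:30 start Rowing Express → 1
Apr 6 08:00 start Boxing 60 → 2
Apr 6 11:15 start Cardio Fusion → 3
Apr 6 12:00 end Boxing 60 → 2
Apr 6 12:15 end Cardio Fusion → 1
Apr 6 12:15 end Rowing Express → 0
Peak is 3, at Apr 6 11:15 (Boxing 60, Cardio Fusion, Rowing Express).

3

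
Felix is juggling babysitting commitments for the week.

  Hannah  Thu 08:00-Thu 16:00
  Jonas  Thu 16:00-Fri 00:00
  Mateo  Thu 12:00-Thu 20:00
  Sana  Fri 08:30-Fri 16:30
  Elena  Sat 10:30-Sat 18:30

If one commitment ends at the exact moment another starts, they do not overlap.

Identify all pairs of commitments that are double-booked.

Two intervals overlap when each starts before the other ends.
Sorted by start: Hannah, Mateo, Jonas, Sana, Elena.
Mateo starts before Hannah ends → Hannah and Mateo overlap.
Jonas starts exactly when Hannah ends (back-to-back, no overlap), so Hannah has no further overlaps.
Jonas starts before Mateo ends → Mateo and Jonas overlap.
Sana starts after Mateo ends, so Mateo has no further overlaps.
Sana starts after Jonas ends, so Jonas has no further overlaps.
Elena starts after Sana ends.

Hannah & Mateo, Jonas & Mateo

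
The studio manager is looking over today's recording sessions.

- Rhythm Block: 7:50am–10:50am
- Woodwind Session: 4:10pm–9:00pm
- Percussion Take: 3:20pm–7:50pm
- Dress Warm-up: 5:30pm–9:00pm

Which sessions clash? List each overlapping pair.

Sorted by start: Rhythm Block, Percussion Take, Woodwind Session, Dress Warm-up.
Percussion Take starts after Rhythm Block ends, so Rhythm Block has no further overlaps.
Woodwind Session starts before Percussion Take ends → Percussion Take and Woodwind Session overlap.
Dress Warm-up starts before Percussion Take ends → Percussion Take and Dress Warm-up overlap.
Dress Warm-up starts before Woodwind Session ends → Woodwind Session and Dress Warm-up overlap.

Dress Warm-up & Percussion Take, Dress Warm-up & Woodwind Session, Percussion Take & Woodwind Session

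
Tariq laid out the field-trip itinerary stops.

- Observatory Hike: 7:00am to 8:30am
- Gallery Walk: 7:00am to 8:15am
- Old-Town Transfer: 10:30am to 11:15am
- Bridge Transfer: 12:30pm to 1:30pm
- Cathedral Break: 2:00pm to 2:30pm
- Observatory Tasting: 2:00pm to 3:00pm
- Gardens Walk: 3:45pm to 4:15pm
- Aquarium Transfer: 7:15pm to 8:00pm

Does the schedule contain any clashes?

Yes

Sorted by start: Observatory Hike, Gallery Walk, Old-Town Transfer, Bridge Transfer, Cathedral Break, Observatory Tasting, Gardens Walk, Aquarium Transfer.
Gallery Walk starts before Observatory Hike ends → Observatory Hike and Gallery Walk overlap.
That's a conflict, so the schedule is not conflict-free.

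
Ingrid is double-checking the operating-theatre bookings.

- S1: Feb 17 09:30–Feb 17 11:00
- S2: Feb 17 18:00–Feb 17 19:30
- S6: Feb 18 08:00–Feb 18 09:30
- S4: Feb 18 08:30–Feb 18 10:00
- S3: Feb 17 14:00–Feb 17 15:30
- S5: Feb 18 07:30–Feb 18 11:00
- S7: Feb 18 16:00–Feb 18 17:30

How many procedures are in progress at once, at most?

3

Sweep the timeline, counting +1 at each start and −1 at each end (ends before starts at a tie):
Feb 17 09:30 start S1 → 1
Feb 17 11:00 end S1 → 0
Feb 17 14:00 start S3 → 1
Feb 17 15:30 end S3 → 0
Feb 17 18:00 start S2 → 1
Feb 17 19:30 end S2 → 0
Feb 18 07:30 start S5 → 1
Feb 18 08:00 start S6 → 2
Feb 18 08:30 start S4 → 3
Feb 18 09:30 end S6 → 2
Feb 18 10:00 end S4 → 1
Feb 18 11:00 end S5 → 0
Feb 18 16:00 start S7 → 1
Feb 18 17:30 end S7 → 0
Peak is 3, at Feb 18 08:30 (S4, S5, S6).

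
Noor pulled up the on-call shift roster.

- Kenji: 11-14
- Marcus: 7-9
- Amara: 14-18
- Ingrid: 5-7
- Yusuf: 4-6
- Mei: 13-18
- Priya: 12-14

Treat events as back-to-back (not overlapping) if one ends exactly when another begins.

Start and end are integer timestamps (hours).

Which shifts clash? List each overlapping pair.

Amara & Mei, Ingrid & Yusuf, Kenji & Mei, Kenji & Priya, Mei & Priya

Sorted by start: Yusuf, Ingrid, Marcus, Kenji, Priya, Mei, Amara.
Ingrid starts before Yusuf ends → Yusuf and Ingrid overlap.
Marcus starts after Yusuf ends, so Yusuf has no further overlaps.
Marcus starts exactly when Ingrid ends (back-to-back, no overlap), so Ingrid has no further overlaps.
Kenji starts after Marcus ends, so Marcus has no further overlaps.
Priya starts before Kenji ends → Kenji and Priya overlap.
Mei starts before Kenji ends → Kenji and Mei overlap.
Amara starts exactly when Kenji ends (back-to-back, no overlap).
Mei starts before Priya ends → Priya and Mei overlap.
Amara starts exactly when Priya ends (back-to-back, no overlap).
Amara starts before Mei ends → Mei and Amara overlap.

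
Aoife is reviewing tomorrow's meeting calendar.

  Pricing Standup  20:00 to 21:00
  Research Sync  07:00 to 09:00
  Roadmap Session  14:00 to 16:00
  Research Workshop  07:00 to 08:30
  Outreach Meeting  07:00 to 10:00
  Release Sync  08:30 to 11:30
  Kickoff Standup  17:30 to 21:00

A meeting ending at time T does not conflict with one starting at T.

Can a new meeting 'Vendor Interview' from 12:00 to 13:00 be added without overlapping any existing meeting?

Outreach Meeting: ends 10:00 at or before Vendor Interview starts 12:00 → clear.
Research Workshop: ends 08:30 at or before Vendor Interview starts 12:00 → clear.
Research Sync: ends 09:00 at or before Vendor Interview starts 12:00 → clear.
Release Sync: ends 11:30 at or before Vendor Interview starts 12:00 → clear.
Roadmap Session: starts 14:00 at or after Vendor Interview ends 13:00 → clear.
Kickoff Standup: starts 17:30 at or after Vendor Interview ends 13:00 → clear.
Pricing Standup: starts 20:00 at or after Vendor Interview ends 13:00 → clear.

Yes — the slot is free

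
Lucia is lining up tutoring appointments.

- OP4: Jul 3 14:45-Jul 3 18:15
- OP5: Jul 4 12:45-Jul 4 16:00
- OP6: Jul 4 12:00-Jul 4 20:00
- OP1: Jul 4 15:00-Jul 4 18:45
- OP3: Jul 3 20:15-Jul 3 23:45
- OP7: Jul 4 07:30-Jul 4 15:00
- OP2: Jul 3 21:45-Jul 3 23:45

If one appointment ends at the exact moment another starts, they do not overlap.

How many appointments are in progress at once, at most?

Sort all start/end points and keep a running count:
Jul 3 14:45 start OP4 → 1
Jul 3 18:15 end OP4 → 0
Jul 3 20:15 start OP3 → 1
Jul 3 21:45 start OP2 → 2
Jul 3 23:45 end OP2 → 1
Jul 3 23:45 end OP3 → 0
Jul 4 07:30 start OP7 → 1
Jul 4 12:00 start OP6 → 2
Jul 4 12:45 start OP5 → 3
Jul 4 15:00 end OP7 → 2
Jul 4 15:00 start OP1 → 3
Jul 4 16:00 end OP5 → 2
Jul 4 18:45 end OP1 → 1
Jul 4 20:00 end OP6 → 0
Peak is 3, at Jul 4 12:45 (OP5, OP6, OP7).

3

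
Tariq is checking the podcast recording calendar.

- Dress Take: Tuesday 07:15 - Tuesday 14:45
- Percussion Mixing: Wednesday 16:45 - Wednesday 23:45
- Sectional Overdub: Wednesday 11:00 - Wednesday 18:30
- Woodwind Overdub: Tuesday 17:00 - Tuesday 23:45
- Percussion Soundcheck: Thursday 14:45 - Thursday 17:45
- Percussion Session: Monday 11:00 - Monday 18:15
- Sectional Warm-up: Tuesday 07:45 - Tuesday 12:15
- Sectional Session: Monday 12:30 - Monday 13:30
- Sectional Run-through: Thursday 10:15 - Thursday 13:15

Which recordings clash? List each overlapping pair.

Two intervals overlap when each starts before the other ends.
Sorted by start: Percussion Session, Sectional Session, Dress Take, Sectional Warm-up, Woodwind Overdub, Sectional Overdub, Percussion Mixing, Sectional Run-through, Percussion Soundcheck.
Sectional Session starts before Percussion Session ends → Percussion Session and Sectional Session overlap.
Dress Take starts after Percussion Session ends, so Percussion Session has no further overlaps.
Dress Take starts after Sectional Session ends, so Sectional Session has no further overlaps.
Sectional Warm-up starts before Dress Take ends → Dress Take and Sectional Warm-up overlap.
Woodwind Overdub starts after Dress Take ends, so Dress Take has no further overlaps.
Woodwind Overdub starts after Sectional Warm-up ends, so Sectional Warm-up has no further overlaps.
Sectional Overdub starts after Woodwind Overdub ends, so Woodwind Overdub has no further overlaps.
Percussion Mixing starts before Sectional Overdub ends → Sectional Overdub and Percussion Mixing overlap.
Sectional Run-through starts after Sectional Overdub ends, so Sectional Overdub has no further overlaps.
Sectional Run-through starts after Percussion Mixing ends, so Percussion Mixing has no further overlaps.
Percussion Soundcheck starts after Sectional Run-through ends.

Dress Take & Sectional Warm-up, Percussion Mixing & Sectional Overdub, Percussion Session & Sectional Session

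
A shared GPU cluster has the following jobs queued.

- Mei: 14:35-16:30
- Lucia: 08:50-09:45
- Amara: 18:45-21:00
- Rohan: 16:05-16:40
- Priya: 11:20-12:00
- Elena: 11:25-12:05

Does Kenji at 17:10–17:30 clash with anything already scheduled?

Lucia: ends 09:45 at or before Kenji starts 17:10 → clear.
Priya: ends 12:00 at or before Kenji starts 17:10 → clear.
Elena: ends 12:05 at or before Kenji starts 17:10 → clear.
Mei: ends 16:30 at or before Kenji starts 17:10 → clear.
Rohan: ends 16:40 at or before Kenji starts 17:10 → clear.
Amara: starts 18:45 at or after Kenji ends 17:30 → clear.

No — it doesn't clash with anything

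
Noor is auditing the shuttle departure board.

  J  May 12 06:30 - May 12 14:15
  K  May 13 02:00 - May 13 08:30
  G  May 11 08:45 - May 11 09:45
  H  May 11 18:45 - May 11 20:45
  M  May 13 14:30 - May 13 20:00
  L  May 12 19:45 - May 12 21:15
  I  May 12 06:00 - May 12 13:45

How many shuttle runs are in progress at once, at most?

Walk through starts and ends in time order (an end at T is processed before a start at T):
May 11 08:45 start G → 1
May 11 09:45 end G → 0
May 11 18:45 start H → 1
May 11 20:45 end H → 0
May 12 06:00 start I → 1
May 12 06:30 start J → 2
May 12 13:45 end I → 1
May 12 14:15 end J → 0
May 12 19:45 start L → 1
May 12 21:15 end L → 0
May 13 02:00 start K → 1
May 13 08:30 end K → 0
May 13 14:30 start M → 1
May 13 20:00 end M → 0
Peak is 2, at May 12 06:30 (I, J).

2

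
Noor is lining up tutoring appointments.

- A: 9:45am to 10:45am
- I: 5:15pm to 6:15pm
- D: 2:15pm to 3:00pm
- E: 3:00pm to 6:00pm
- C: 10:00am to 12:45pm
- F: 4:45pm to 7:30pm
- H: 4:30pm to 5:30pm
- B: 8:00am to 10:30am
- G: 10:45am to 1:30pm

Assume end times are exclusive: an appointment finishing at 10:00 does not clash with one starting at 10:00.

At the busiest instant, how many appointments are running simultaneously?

4

Walk through starts and ends in time order (an end at T is processed before a start at T):
8:00am start B → 1
9:45am start A → 2
10:00am start C → 3
10:30am end B → 2
10:45am end A → 1
10:45am start G → 2
12:45pm end C → 1
1:30pm end G → 0
2:15pm start D → 1
3:00pm end D → 0
3:00pm start E → 1
4:30pm start H → 2
4:45pm start F → 3
5:15pm start I → 4
5:30pm end H → 3
6:00pm end E → 2
6:15pm end I → 1
7:30pm end F → 0
Peak is 4, at 5:15pm (E, F, H, I).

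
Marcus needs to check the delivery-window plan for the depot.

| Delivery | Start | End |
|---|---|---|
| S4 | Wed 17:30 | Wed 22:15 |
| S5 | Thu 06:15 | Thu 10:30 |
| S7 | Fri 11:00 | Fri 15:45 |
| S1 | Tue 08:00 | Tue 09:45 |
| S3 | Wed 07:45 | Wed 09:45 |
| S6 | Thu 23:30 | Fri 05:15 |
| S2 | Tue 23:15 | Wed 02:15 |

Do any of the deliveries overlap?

No

Sorted by start: S1, S2, S3, S4, S5, S6, S7.
S2 starts after S1 ends, so nothing later overlaps S1 either.
S3 starts after S2 ends, so nothing later overlaps S2 either.
S4 starts after S3 ends, so nothing later overlaps S3 either.
S5 starts after S4 ends, so nothing later overlaps S4 either.
S6 starts after S5 ends, so nothing later overlaps S5 either.
S7 starts after S6 ends.
Every pair is clear; the schedule has no overlaps.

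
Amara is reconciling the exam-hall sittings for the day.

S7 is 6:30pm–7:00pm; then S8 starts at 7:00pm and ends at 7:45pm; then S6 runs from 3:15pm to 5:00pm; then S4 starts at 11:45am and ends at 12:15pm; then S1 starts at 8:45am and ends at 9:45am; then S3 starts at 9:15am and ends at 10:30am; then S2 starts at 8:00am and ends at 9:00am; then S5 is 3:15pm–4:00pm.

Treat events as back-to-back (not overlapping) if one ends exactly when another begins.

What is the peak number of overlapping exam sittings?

Walk through starts and ends in time order (an end at T is processed before a start at T):
8:00am start S2 → 1
8:45am start S1 → 2
9:00am end S2 → 1
9:15am start S3 → 2
9:45am end S1 → 1
10:30am end S3 → 0
11:45am start S4 → 1
12:15pm end S4 → 0
3:15pm start S5 → 1
3:15pm start S6 → 2
4:00pm end S5 → 1
5:00pm end S6 → 0
6:30pm start S7 → 1
7:00pm end S7 → 0
7:00pm start S8 → 1
7:45pm end S8 → 0
Peak is 2, at 8:45am (S1, S2).

2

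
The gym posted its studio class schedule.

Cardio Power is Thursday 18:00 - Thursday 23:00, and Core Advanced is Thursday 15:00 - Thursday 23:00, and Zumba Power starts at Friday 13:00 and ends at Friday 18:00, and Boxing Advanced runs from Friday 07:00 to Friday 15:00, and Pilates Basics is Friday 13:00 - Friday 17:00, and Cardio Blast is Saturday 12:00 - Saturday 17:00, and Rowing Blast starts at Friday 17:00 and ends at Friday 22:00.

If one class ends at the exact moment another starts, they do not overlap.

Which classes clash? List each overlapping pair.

Sorted by start: Core Advanced, Cardio Power, Boxing Advanced, Zumba Power, Pilates Basics, Rowing Blast, Cardio Blast.
Cardio Power starts before Core Advanced ends → Core Advanced and Cardio Power overlap.
Boxing Advanced starts after Core Advanced ends, so nothing later overlaps Core Advanced either.
Boxing Advanced starts after Cardio Power ends, so nothing later overlaps Cardio Power either.
Zumba Power starts before Boxing Advanced ends → Boxing Advanced and Zumba Power overlap.
Pilates Basics starts before Boxing Advanced ends → Boxing Advanced and Pilates Basics overlap.
Rowing Blast starts after Boxing Advanced ends, so nothing later overlaps Boxing Advanced either.
Pilates Basics starts before Zumba Power ends → Zumba Power and Pilates Basics overlap.
Rowing Blast starts before Zumba Power ends → Zumba Power and Rowing Blast overlap.
Cardio Blast starts after Zumba Power ends.
Rowing Blast starts exactly when Pilates Basics ends (back-to-back, no overlap), so nothing later overlaps Pilates Basics either.
Cardio Blast starts after Rowing Blast ends.

Boxing Advanced & Pilates Basics, Boxing Advanced & Zumba Power, Cardio Power & Core Advanced, Pilates Basics & Zumba Power, Rowing Blast & Zumba Power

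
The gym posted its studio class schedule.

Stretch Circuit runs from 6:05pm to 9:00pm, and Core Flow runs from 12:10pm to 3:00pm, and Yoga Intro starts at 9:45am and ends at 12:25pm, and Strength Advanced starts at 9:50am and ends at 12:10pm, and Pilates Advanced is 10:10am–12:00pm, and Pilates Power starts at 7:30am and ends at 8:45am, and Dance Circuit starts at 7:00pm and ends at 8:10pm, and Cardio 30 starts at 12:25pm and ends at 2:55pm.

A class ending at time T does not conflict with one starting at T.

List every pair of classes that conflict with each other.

Cardio 30 & Core Flow, Core Flow & Yoga Intro, Dance Circuit & Stretch Circuit, Pilates Advanced & Strength Advanced, Pilates Advanced & Yoga Intro, Strength Advanced & Yoga Intro

Sorted by start: Pilates Power, Yoga Intro, Strength Advanced, Pilates Advanced, Core Flow, Cardio 30, Stretch Circuit, Dance Circuit.
Yoga Intro starts after Pilates Power ends, so nothing later overlaps Pilates Power either.
Strength Advanced starts before Yoga Intro ends → Yoga Intro and Strength Advanced overlap.
Pilates Advanced starts before Yoga Intro ends → Yoga Intro and Pilates Advanced overlap.
Core Flow starts before Yoga Intro ends → Yoga Intro and Core Flow overlap.
Cardio 30 starts exactly when Yoga Intro ends (back-to-back, no overlap), so nothing later overlaps Yoga Intro either.
Pilates Advanced starts before Strength Advanced ends → Strength Advanced and Pilates Advanced overlap.
Core Flow starts exactly when Strength Advanced ends (back-to-back, no overlap), so nothing later overlaps Strength Advanced either.
Core Flow starts after Pilates Advanced ends, so nothing later overlaps Pilates Advanced either.
Cardio 30 starts before Core Flow ends → Core Flow and Cardio 30 overlap.
Stretch Circuit starts after Core Flow ends, so nothing later overlaps Core Flow either.
Stretch Circuit starts after Cardio 30 ends, so nothing later overlaps Cardio 30 either.
Dance Circuit starts before Stretch Circuit ends → Stretch Circuit and Dance Circuit overlap.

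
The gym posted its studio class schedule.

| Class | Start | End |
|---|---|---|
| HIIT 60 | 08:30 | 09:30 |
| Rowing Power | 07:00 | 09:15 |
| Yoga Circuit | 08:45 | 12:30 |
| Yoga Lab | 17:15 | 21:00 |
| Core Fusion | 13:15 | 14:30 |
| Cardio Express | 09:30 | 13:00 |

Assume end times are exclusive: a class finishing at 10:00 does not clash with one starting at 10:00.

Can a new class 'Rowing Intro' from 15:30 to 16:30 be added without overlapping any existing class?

Yes — the slot is free

Rowing Power: ends 09:15 at or before Rowing Intro starts 15:30 → clear.
HIIT 60: ends 09:30 at or before Rowing Intro starts 15:30 → clear.
Yoga Circuit: ends 12:30 at or before Rowing Intro starts 15:30 → clear.
Cardio Express: ends 13:00 at or before Rowing Intro starts 15:30 → clear.
Core Fusion: ends 14:30 at or before Rowing Intro starts 15:30 → clear.
Yoga Lab: starts 17:15 at or after Rowing Intro ends 16:30 → clear.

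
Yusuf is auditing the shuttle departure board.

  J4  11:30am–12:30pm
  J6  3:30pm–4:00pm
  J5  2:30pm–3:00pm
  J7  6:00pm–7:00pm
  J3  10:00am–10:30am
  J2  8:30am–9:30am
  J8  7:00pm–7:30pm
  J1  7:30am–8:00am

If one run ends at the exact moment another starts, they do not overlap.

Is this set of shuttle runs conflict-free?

Two intervals overlap when each starts before the other ends.
Sorted by start: J1, J2, J3, J4, J5, J6, J7, J8.
J2 starts after J1 ends; J1 is clear from here.
J3 starts after J2 ends; J2 is clear from here.
J4 starts after J3 ends; J3 is clear from here.
J5 starts after J4 ends; J4 is clear from here.
J6 starts after J5 ends; J5 is clear from here.
J7 starts after J6 ends; J6 is clear from here.
J8 starts exactly when J7 ends (back-to-back, no overlap).
Every pair is clear; the schedule has no overlaps.

Yes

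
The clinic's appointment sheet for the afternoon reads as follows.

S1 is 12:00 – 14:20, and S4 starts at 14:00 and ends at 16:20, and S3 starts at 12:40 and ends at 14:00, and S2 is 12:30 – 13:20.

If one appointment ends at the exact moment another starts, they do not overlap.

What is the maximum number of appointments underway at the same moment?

Sort all start/end points and keep a running count:
12:00 start S1 → 1
12:30 start S2 → 2
12:40 start S3 → 3
13:20 end S2 → 2
14:00 end S3 → 1
14:00 start S4 → 2
14:20 end S1 → 1
16:20 end S4 → 0
Peak is 3, at 12:40 (S1, S2, S3).

3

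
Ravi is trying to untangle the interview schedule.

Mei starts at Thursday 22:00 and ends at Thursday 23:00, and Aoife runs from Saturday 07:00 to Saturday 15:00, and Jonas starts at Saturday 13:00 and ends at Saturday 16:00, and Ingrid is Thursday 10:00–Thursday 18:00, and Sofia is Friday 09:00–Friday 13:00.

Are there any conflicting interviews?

Yes

Sorted by start: Ingrid, Mei, Sofia, Aoife, Jonas.
Mei starts after Ingrid ends — done with Ingrid.
Sofia starts after Mei ends — done with Mei.
Aoife starts after Sofia ends — done with Sofia.
Jonas starts before Aoife ends → Aoife and Jonas overlap.
That's a conflict, so the schedule is not conflict-free.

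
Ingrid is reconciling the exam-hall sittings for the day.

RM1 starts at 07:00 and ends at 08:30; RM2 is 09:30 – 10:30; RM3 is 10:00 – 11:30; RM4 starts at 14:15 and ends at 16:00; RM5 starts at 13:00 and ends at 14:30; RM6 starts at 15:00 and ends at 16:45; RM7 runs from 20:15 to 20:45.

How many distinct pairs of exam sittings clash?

3

Sorted by start: RM1, RM2, RM3, RM5, RM4, RM6, RM7.
RM2 starts after RM1 ends, so RM1 has no further overlaps.
RM3 starts before RM2 ends → RM2 and RM3 overlap.
RM5 starts after RM2 ends, so RM2 has no further overlaps.
RM5 starts after RM3 ends, so RM3 has no further overlaps.
RM4 starts before RM5 ends → RM5 and RM4 overlap.
RM6 starts after RM5 ends, so RM5 has no further overlaps.
RM6 starts before RM4 ends → RM4 and RM6 overlap.
RM7 starts after RM4 ends.
RM7 starts after RM6 ends.
Overlapping pairs: RM2 & RM3, RM4 & RM5, RM4 & RM6 — 3 in total.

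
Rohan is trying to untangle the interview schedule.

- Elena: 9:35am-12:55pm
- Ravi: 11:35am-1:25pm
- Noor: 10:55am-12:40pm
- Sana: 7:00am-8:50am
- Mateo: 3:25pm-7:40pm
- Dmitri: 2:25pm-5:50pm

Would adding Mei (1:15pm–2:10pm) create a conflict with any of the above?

Yes — it overlaps Ravi

Sana: ends 8:50am at or before Mei starts 1:15pm → clear.
Elena: ends 12:55pm at or before Mei starts 1:15pm → clear.
Noor: ends 12:40pm at or before Mei starts 1:15pm → clear.
Ravi: starts 11:35am before Mei ends 2:10pm, and ends 1:25pm after Mei starts 1:15pm → overlap.
Dmitri: starts 2:25pm at or after Mei ends 2:10pm → clear.
Mateo: starts 3:25pm at or after Mei ends 2:10pm → clear.
Mei overlaps Ravi.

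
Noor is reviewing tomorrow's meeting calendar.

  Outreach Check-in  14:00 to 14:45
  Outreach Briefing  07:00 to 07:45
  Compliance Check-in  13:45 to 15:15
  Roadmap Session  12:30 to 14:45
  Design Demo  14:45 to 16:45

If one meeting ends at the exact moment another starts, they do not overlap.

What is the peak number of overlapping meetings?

3

Sweep the timeline, counting +1 at each start and −1 at each end (ends before starts at a tie):
07:00 start Outreach Briefing → 1
07:45 end Outreach Briefing → 0
12:30 start Roadmap Session → 1
13:45 start Compliance Check-in → 2
14:00 start Outreach Check-in → 3
14:45 end Outreach Check-in → 2
14:45 end Roadmap Session → 1
14:45 start Design Demo → 2
15:15 end Compliance Check-in → 1
16:45 end Design Demo → 0
Peak is 3, at 14:00 (Compliance Check-in, Outreach Check-in, Roadmap Session).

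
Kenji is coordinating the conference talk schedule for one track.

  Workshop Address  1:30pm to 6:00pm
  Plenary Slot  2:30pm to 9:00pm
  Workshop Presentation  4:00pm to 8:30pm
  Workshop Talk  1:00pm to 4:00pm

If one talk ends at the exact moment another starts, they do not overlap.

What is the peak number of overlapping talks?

Sweep the timeline, counting +1 at each start and −1 at each end (ends before starts at a tie):
1:00pm start Workshop Talk → 1
1:30pm start Workshop Address → 2
2:30pm start Plenary Slot → 3
4:00pm end Workshop Talk → 2
4:00pm start Workshop Presentation → 3
6:00pm end Workshop Address → 2
8:30pm end Workshop Presentation → 1
9:00pm end Plenary Slot → 0
Peak is 3, at 2:30pm (Plenary Slot, Workshop Address, Workshop Talk).

3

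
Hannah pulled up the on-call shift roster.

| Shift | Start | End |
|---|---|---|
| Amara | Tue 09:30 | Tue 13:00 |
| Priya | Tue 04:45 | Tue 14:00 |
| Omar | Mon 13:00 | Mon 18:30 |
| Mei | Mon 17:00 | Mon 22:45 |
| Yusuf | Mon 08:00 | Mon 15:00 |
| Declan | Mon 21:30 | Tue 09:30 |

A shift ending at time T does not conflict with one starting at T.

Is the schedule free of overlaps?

Sorted by start: Yusuf, Omar, Mei, Declan, Priya, Amara.
Omar starts before Yusuf ends → Yusuf and Omar overlap.
That's a conflict, so the schedule is not conflict-free.

No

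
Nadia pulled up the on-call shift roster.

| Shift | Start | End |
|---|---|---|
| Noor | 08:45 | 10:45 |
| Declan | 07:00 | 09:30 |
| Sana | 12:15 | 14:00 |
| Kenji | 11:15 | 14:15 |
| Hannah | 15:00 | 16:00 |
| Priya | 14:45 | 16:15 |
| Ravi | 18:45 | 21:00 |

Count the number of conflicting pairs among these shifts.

3

Sorted by start: Declan, Noor, Kenji, Sana, Priya, Hannah, Ravi.
Noor starts before Declan ends → Declan and Noor overlap.
Kenji starts after Declan ends — done with Declan.
Kenji starts after Noor ends — done with Noor.
Sana starts before Kenji ends → Kenji and Sana overlap.
Priya starts after Kenji ends — done with Kenji.
Priya starts after Sana ends — done with Sana.
Hannah starts before Priya ends → Priya and Hannah overlap.
Ravi starts after Priya ends.
Ravi starts after Hannah ends.
Overlapping pairs: Declan & Noor, Hannah & Priya, Kenji & Sana — 3 in total.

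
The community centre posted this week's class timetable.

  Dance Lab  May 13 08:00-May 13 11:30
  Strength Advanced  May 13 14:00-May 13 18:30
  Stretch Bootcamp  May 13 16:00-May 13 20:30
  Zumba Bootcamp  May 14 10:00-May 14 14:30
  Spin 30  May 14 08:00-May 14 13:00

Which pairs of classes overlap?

Spin 30 & Zumba Bootcamp, Strength Advanced & Stretch Bootcamp

Sorted by start: Dance Lab, Strength Advanced, Stretch Bootcamp, Spin 30, Zumba Bootcamp.
Strength Advanced starts after Dance Lab ends, so Dance Lab has no further overlaps.
Stretch Bootcamp starts before Strength Advanced ends → Strength Advanced and Stretch Bootcamp overlap.
Spin 30 starts after Strength Advanced ends, so Strength Advanced has no further overlaps.
Spin 30 starts after Stretch Bootcamp ends, so Stretch Bootcamp has no further overlaps.
Zumba Bootcamp starts before Spin 30 ends → Spin 30 and Zumba Bootcamp overlap.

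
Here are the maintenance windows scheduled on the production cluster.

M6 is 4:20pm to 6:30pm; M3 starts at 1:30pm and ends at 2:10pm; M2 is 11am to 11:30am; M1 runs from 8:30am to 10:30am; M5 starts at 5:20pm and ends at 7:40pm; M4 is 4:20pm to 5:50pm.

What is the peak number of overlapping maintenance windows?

Sweep the timeline, counting +1 at each start and −1 at each end (ends before starts at a tie):
8:30am start M1 → 1
10:30am end M1 → 0
11am start M2 → 1
11:30am end M2 → 0
1:30pm start M3 → 1
2:10pm end M3 → 0
4:20pm start M4 → 1
4:20pm start M6 → 2
5:20pm start M5 → 3
5:50pm end M4 → 2
6:30pm end M6 → 1
7:40pm end M5 → 0
Peak is 3, at 5:20pm (M4, M5, M6).

3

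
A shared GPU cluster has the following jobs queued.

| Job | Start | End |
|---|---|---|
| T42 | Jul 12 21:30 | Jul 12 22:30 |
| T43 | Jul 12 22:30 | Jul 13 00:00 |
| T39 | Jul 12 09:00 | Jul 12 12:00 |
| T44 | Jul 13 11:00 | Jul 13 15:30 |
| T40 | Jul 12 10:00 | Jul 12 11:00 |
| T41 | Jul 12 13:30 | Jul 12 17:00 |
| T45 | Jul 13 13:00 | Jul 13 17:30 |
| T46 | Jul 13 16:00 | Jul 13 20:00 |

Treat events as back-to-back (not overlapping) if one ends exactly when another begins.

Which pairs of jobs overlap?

T39 & T40, T44 & T45, T45 & T46

Check each pair: they overlap iff neither finishes before the other starts.
Sorted by start: T39, T40, T41, T42, T43, T44, T45, T46.
T40 starts before T39 ends → T39 and T40 overlap.
T41 starts after T39 ends, so nothing later overlaps T39 either.
T41 starts after T40 ends, so nothing later overlaps T40 either.
T42 starts after T41 ends, so nothing later overlaps T41 either.
T43 starts exactly when T42 ends (back-to-back, no overlap), so nothing later overlaps T42 either.
T44 starts after T43 ends, so nothing later overlaps T43 either.
T45 starts before T44 ends → T44 and T45 overlap.
T46 starts after T44 ends.
T46 starts before T45 ends → T45 and T46 overlap.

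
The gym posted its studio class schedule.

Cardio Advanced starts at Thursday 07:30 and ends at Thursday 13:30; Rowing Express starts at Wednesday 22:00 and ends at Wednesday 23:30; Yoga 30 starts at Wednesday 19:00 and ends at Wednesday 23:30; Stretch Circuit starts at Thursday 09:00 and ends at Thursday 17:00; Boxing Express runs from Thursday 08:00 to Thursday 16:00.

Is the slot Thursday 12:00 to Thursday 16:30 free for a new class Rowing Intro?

No — it overlaps Boxing Express, Cardio Advanced, Stretch Circuit

Yoga 30: ends Wednesday 23:30 at or before Rowing Intro starts Thursday 12:00 → clear.
Rowing Express: ends Wednesday 23:30 at or before Rowing Intro starts Thursday 12:00 → clear.
Cardio Advanced: starts Thursday 07:30 before Rowing Intro ends Thursday 16:30, and ends Thursday 13:30 after Rowing Intro starts Thursday 12:00 → overlap.
Boxing Express: starts Thursday 08:00 before Rowing Intro ends Thursday 16:30, and ends Thursday 16:00 after Rowing Intro starts Thursday 12:00 → overlap.
Stretch Circuit: starts Thursday 09:00 before Rowing Intro ends Thursday 16:30, and ends Thursday 17:00 after Rowing Intro starts Thursday 12:00 → overlap.
Rowing Intro overlaps Boxing Express, Cardio Advanced, Stretch Circuit.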